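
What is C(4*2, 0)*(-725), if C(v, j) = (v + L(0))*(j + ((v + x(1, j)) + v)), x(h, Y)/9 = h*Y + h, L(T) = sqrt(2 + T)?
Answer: -145000 - 18125*sqrt(2) ≈ -1.7063e+5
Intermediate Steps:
x(h, Y) = 9*h + 9*Y*h (x(h, Y) = 9*(h*Y + h) = 9*(Y*h + h) = 9*(h + Y*h) = 9*h + 9*Y*h)
C(v, j) = (v + sqrt(2))*(9 + 2*v + 10*j) (C(v, j) = (v + sqrt(2 + 0))*(j + ((v + 9*1*(1 + j)) + v)) = (v + sqrt(2))*(j + ((v + (9 + 9*j)) + v)) = (v + sqrt(2))*(j + ((9 + v + 9*j) + v)) = (v + sqrt(2))*(j + (9 + 2*v + 9*j)) = (v + sqrt(2))*(9 + 2*v + 10*j))
C(4*2, 0)*(-725) = (2*(4*2)**2 + 9*(4*2) + 9*sqrt(2) + 2*(4*2)*sqrt(2) + 10*0*(4*2) + 10*0*sqrt(2))*(-725) = (2*8**2 + 9*8 + 9*sqrt(2) + 2*8*sqrt(2) + 10*0*8 + 0)*(-725) = (2*64 + 72 + 9*sqrt(2) + 16*sqrt(2) + 0 + 0)*(-725) = (128 + 72 + 9*sqrt(2) + 16*sqrt(2) + 0 + 0)*(-725) = (200 + 25*sqrt(2))*(-725) = -145000 - 18125*sqrt(2)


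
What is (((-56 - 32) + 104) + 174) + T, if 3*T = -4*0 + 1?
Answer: 571/3 ≈ 190.33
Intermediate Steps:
T = ⅓ (T = (-4*0 + 1)/3 = (0 + 1)/3 = (⅓)*1 = ⅓ ≈ 0.33333)
(((-56 - 32) + 104) + 174) + T = (((-56 - 32) + 104) + 174) + ⅓ = ((-88 + 104) + 174) + ⅓ = (16 + 174) + ⅓ = 190 + ⅓ = 571/3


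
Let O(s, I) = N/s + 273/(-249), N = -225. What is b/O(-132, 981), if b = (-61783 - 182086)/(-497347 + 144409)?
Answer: 445304794/391937649 ≈ 1.1362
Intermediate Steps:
O(s, I) = -91/83 - 225/s (O(s, I) = -225/s + 273/(-249) = -225/s + 273*(-1/249) = -225/s - 91/83 = -91/83 - 225/s)
b = 243869/352938 (b = -243869/(-352938) = -243869*(-1/352938) = 243869/352938 ≈ 0.69097)
b/O(-132, 981) = 243869/(352938*(-91/83 - 225/(-132))) = 243869/(352938*(-91/83 - 225*(-1/132))) = 243869/(352938*(-91/83 + 75/44)) = 243869/(352938*(2221/3652)) = (243869/352938)*(3652/2221) = 445304794/391937649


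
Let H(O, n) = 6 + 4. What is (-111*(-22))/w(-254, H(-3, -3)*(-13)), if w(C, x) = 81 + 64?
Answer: 2442/145 ≈ 16.841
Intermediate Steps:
H(O, n) = 10
w(C, x) = 145
(-111*(-22))/w(-254, H(-3, -3)*(-13)) = -111*(-22)/145 = 2442*(1/145) = 2442/145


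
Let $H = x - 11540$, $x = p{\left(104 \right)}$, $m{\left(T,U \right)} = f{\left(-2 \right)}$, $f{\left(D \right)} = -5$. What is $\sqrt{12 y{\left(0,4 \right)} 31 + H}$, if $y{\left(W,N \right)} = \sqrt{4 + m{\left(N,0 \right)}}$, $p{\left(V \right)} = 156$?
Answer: $2 \sqrt{-2846 + 93 i} \approx 1.743 + 106.71 i$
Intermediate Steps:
$m{\left(T,U \right)} = -5$
$x = 156$
$y{\left(W,N \right)} = i$ ($y{\left(W,N \right)} = \sqrt{4 - 5} = \sqrt{-1} = i$)
$H = -11384$ ($H = 156 - 11540 = -11384$)
$\sqrt{12 y{\left(0,4 \right)} 31 + H} = \sqrt{12 i 31 - 11384} = \sqrt{372 i - 11384} = \sqrt{-11384 + 372 i}$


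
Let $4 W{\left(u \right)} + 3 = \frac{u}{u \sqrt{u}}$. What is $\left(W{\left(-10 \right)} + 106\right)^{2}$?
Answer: $\frac{\left(4210 - i \sqrt{10}\right)^{2}}{1600} \approx 11078.0 - 16.641 i$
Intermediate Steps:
$W{\left(u \right)} = - \frac{3}{4} + \frac{1}{4 \sqrt{u}}$ ($W{\left(u \right)} = - \frac{3}{4} + \frac{u \frac{1}{u \sqrt{u}}}{4} = - \frac{3}{4} + \frac{u \frac{1}{u^{\frac{3}{2}}}}{4} = - \frac{3}{4} + \frac{1}{4 \sqrt{u}}$)
$\left(W{\left(-10 \right)} + 106\right)^{2} = \left(\left(- \frac{3}{4} + \frac{1}{4 i \sqrt{10}}\right) + 106\right)^{2} = \left(\left(- \frac{3}{4} + \frac{\left(- \frac{1}{10}\right) i \sqrt{10}}{4}\right) + 106\right)^{2} = \left(\left(- \frac{3}{4} - \frac{i \sqrt{10}}{40}\right) + 106\right)^{2} = \left(\frac{421}{4} - \frac{i \sqrt{10}}{40}\right)^{2}$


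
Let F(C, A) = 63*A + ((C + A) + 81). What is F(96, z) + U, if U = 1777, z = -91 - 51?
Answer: -7134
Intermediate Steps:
z = -142
F(C, A) = 81 + C + 64*A (F(C, A) = 63*A + ((A + C) + 81) = 63*A + (81 + A + C) = 81 + C + 64*A)
F(96, z) + U = (81 + 96 + 64*(-142)) + 1777 = (81 + 96 - 9088) + 1777 = -8911 + 1777 = -7134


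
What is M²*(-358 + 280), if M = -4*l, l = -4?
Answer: -19968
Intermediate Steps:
M = 16 (M = -4*(-4) = 16)
M²*(-358 + 280) = 16²*(-358 + 280) = 256*(-78) = -19968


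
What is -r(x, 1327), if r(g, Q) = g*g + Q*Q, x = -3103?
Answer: -11389538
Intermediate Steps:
r(g, Q) = Q² + g² (r(g, Q) = g² + Q² = Q² + g²)
-r(x, 1327) = -(1327² + (-3103)²) = -(1760929 + 9628609) = -1*11389538 = -11389538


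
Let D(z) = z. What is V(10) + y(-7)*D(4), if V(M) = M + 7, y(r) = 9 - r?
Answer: 81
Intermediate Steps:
V(M) = 7 + M
V(10) + y(-7)*D(4) = (7 + 10) + (9 - 1*(-7))*4 = 17 + (9 + 7)*4 = 17 + 16*4 = 17 + 64 = 81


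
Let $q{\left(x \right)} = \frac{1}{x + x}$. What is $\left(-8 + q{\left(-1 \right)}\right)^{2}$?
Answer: $\frac{289}{4} \approx 72.25$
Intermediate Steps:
$q{\left(x \right)} = \frac{1}{2 x}$
$\left(-8 + q{\left(-1 \right)}\right)^{2} = \left(-8 + \frac{1}{2 \left(-1\right)}\right)^{2} = \left(-8 + \frac{1}{2} \left(-1\right)\right)^{2} = \left(-8 - \frac{1}{2}\right)^{2} = \left(- \frac{17}{2}\right)^{2} = \frac{289}{4}$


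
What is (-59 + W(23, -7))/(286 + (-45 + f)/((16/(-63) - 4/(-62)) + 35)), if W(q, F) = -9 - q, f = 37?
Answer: -6186635/19428086 ≈ -0.31844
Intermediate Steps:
(-59 + W(23, -7))/(286 + (-45 + f)/((16/(-63) - 4/(-62)) + 35)) = (-59 + (-9 - 1*23))/(286 + (-45 + 37)/((16/(-63) - 4/(-62)) + 35)) = (-59 + (-9 - 23))/(286 - 8/((16*(-1/63) - 4*(-1/62)) + 35)) = (-59 - 32)/(286 - 8/((-16/63 + 2/31) + 35)) = -91/(286 - 8/(-370/1953 + 35)) = -91/(286 - 8/67985/1953) = -91/(286 - 8*1953/67985) = -91/(286 - 15624/67985) = -91/19428086/67985 = -91*67985/19428086 = -6186635/19428086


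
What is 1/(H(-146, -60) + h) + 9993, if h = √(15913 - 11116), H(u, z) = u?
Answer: 165074221/16519 - 3*√533/16519 ≈ 9993.0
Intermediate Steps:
h = 3*√533 (h = √4797 = 3*√533 ≈ 69.260)
1/(H(-146, -60) + h) + 9993 = 1/(-146 + 3*√533) + 9993 = 9993 + 1/(-146 + 3*√533)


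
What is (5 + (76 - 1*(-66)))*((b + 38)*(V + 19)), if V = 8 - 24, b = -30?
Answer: 3528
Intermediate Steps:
V = -16
(5 + (76 - 1*(-66)))*((b + 38)*(V + 19)) = (5 + (76 - 1*(-66)))*((-30 + 38)*(-16 + 19)) = (5 + (76 + 66))*(8*3) = (5 + 142)*24 = 147*24 = 3528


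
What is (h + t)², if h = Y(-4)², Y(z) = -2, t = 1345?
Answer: 1819801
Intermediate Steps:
h = 4 (h = (-2)² = 4)
(h + t)² = (4 + 1345)² = 1349² = 1819801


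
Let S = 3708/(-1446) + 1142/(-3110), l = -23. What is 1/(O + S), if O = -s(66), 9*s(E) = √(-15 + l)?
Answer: -33348203638155/103097626514231 + 1263971790225*I*√38/103097626514231 ≈ -0.32346 + 0.075575*I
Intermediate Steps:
s(E) = I*√38/9 (s(E) = √(-15 - 23)/9 = √(-38)/9 = (I*√38)/9 = I*√38/9)
S = -1098601/374755 (S = 3708*(-1/1446) + 1142*(-1/3110) = -618/241 - 571/1555 = -1098601/374755 ≈ -2.9315)
O = -I*√38/9 ≈ -0.68493*I
1/(O + S) = 1/(-I*√38/9 - 1098601/374755) = 1/(-1098601/374755 - I*√38/9)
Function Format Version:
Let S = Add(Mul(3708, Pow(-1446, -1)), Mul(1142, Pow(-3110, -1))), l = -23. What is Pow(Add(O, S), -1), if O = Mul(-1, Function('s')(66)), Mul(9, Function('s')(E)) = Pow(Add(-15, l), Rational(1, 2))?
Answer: Add(Rational(-33348203638155, 103097626514231), Mul(Rational(1263971790225, 103097626514231), I, Pow(38, Rational(1, 2)))) ≈ Add(-0.32346, Mul(0.075575, I))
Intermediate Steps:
Function('s')(E) = Mul(Rational(1, 9), I, Pow(38, Rational(1, 2))) (Function('s')(E) = Mul(Rational(1, 9), Pow(Add(-15, -23), Rational(1, 2))) = Mul(Rational(1, 9), Pow(-38, Rational(1, 2))) = Mul(Rational(1, 9), Mul(I, Pow(38, Rational(1, 2)))) = Mul(Rational(1, 9), I, Pow(38, Rational(1, 2))))
S = Rational(-1098601, 374755) (S = Add(Mul(3708, Rational(-1, 1446)), Mul(1142, Rational(-1, 3110))) = Add(Rational(-618, 241), Rational(-571, 1555)) = Rational(-1098601, 374755) ≈ -2.9315)
O = Mul(Rational(-1, 9), I, Pow(38, Rational(1, 2))) (O = Mul(-1, Mul(Rational(1, 9), I, Pow(38, Rational(1, 2)))) = Mul(Rational(-1, 9), I, Pow(38, Rational(1, 2))) ≈ Mul(-0.68493, I))
Pow(Add(O, S), -1) = Pow(Add(Mul(Rational(-1, 9), I, Pow(38, Rational(1, 2))), Rational(-1098601, 374755)), -1) = Pow(Add(Rational(-1098601, 374755), Mul(Rational(-1, 9), I, Pow(38, Rational(1, 2)))), -1)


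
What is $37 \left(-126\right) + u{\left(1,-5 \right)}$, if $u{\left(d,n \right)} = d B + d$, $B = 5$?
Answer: $-4656$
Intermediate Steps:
$u{\left(d,n \right)} = 6 d$ ($u{\left(d,n \right)} = d 5 + d = 5 d + d = 6 d$)
$37 \left(-126\right) + u{\left(1,-5 \right)} = 37 \left(-126\right) + 6 \cdot 1 = -4662 + 6 = -4656$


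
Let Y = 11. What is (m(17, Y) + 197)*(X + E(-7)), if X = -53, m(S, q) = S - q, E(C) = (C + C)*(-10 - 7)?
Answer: 37555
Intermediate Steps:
E(C) = -34*C (E(C) = (2*C)*(-17) = -34*C)
(m(17, Y) + 197)*(X + E(-7)) = ((17 - 1*11) + 197)*(-53 - 34*(-7)) = ((17 - 11) + 197)*(-53 + 238) = (6 + 197)*185 = 203*185 = 37555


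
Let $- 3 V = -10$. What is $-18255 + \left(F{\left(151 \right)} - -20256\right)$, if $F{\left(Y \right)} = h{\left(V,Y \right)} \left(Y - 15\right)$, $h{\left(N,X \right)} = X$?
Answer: $22537$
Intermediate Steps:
$V = \frac{10}{3}$ ($V = \left(- \frac{1}{3}\right) \left(-10\right) = \frac{10}{3} \approx 3.3333$)
$F{\left(Y \right)} = Y \left(-15 + Y\right)$ ($F{\left(Y \right)} = Y \left(Y - 15\right) = Y \left(-15 + Y\right)$)
$-18255 + \left(F{\left(151 \right)} - -20256\right) = -18255 - \left(-20256 - 151 \left(-15 + 151\right)\right) = -18255 + \left(151 \cdot 136 + 20256\right) = -18255 + \left(20536 + 20256\right) = -18255 + 40792 = 22537$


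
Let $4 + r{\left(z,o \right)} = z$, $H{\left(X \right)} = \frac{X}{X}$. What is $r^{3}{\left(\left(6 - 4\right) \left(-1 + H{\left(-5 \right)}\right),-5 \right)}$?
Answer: $-64$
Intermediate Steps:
$H{\left(X \right)} = 1$
$r{\left(z,o \right)} = -4 + z$
$r^{3}{\left(\left(6 - 4\right) \left(-1 + H{\left(-5 \right)}\right),-5 \right)} = \left(-4 + \left(6 - 4\right) \left(-1 + 1\right)\right)^{3} = \left(-4 + 2 \cdot 0\right)^{3} = \left(-4 + 0\right)^{3} = \left(-4\right)^{3} = -64$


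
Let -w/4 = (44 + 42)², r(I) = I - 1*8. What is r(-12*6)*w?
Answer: 2366720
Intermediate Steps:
r(I) = -8 + I (r(I) = I - 8 = -8 + I)
w = -29584 (w = -4*(44 + 42)² = -4*86² = -4*7396 = -29584)
r(-12*6)*w = (-8 - 12*6)*(-29584) = (-8 - 72)*(-29584) = -80*(-29584) = 2366720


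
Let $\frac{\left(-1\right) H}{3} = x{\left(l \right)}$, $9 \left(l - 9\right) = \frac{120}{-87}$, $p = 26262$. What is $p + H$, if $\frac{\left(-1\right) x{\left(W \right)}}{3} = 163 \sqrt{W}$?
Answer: $26262 + \frac{489 \sqrt{66961}}{29} \approx 30625.0$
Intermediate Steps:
$l = \frac{2309}{261}$ ($l = 9 + \frac{120 \frac{1}{-87}}{9} = 9 + \frac{120 \left(- \frac{1}{87}\right)}{9} = 9 + \frac{1}{9} \left(- \frac{40}{29}\right) = 9 - \frac{40}{261} = \frac{2309}{261} \approx 8.8467$)
$x{\left(W \right)} = - 489 \sqrt{W}$ ($x{\left(W \right)} = - 3 \cdot 163 \sqrt{W} = - 489 \sqrt{W}$)
$H = \frac{489 \sqrt{66961}}{29}$ ($H = - 3 \left(- 489 \sqrt{\frac{2309}{261}}\right) = - 3 \left(- 489 \frac{\sqrt{66961}}{87}\right) = - 3 \left(- \frac{163 \sqrt{66961}}{29}\right) = \frac{489 \sqrt{66961}}{29} \approx 4363.4$)
$p + H = 26262 + \frac{489 \sqrt{66961}}{29}$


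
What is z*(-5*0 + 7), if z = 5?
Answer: 35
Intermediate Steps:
z*(-5*0 + 7) = 5*(-5*0 + 7) = 5*(0 + 7) = 5*7 = 35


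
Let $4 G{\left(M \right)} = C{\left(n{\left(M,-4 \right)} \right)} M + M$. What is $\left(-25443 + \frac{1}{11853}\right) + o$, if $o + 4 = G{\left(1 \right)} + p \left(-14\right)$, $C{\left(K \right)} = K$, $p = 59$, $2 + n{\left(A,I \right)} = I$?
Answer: $- \frac{1245714737}{47412} \approx -26274.0$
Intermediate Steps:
$n{\left(A,I \right)} = -2 + I$
$G{\left(M \right)} = - \frac{5 M}{4}$ ($G{\left(M \right)} = \frac{\left(-2 - 4\right) M + M}{4} = \frac{- 6 M + M}{4} = \frac{\left(-5\right) M}{4} = - \frac{5 M}{4}$)
$o = - \frac{3325}{4}$ ($o = -4 + \left(\left(- \frac{5}{4}\right) 1 + 59 \left(-14\right)\right) = -4 - \frac{3309}{4} = - \frac{3325}{4} \approx -831.25$)
$\left(-25443 + \frac{1}{11853}\right) + o = \left(-25443 + \frac{1}{11853}\right) - \frac{3325}{4} = - \frac{301575878}{11853} - \frac{3325}{4} = - \frac{1245714737}{47412}$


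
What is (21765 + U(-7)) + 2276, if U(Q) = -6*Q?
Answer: 24083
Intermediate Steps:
(21765 + U(-7)) + 2276 = (21765 - 6*(-7)) + 2276 = (21765 + 42) + 2276 = 21807 + 2276 = 24083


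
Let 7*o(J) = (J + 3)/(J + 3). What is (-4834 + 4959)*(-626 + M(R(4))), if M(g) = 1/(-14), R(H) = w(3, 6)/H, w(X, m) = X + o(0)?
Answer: -1095625/14 ≈ -78259.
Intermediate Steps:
o(J) = 1/7 (o(J) = ((J + 3)/(J + 3))/7 = ((3 + J)/(3 + J))/7 = (1/7)*1 = 1/7)
w(X, m) = 1/7 + X (w(X, m) = X + 1/7 = 1/7 + X)
R(H) = 22/(7*H) (R(H) = (1/7 + 3)/H = 22/(7*H))
M(g) = -1/14
(-4834 + 4959)*(-626 + M(R(4))) = (-4834 + 4959)*(-626 - 1/14) = 125*(-8765/14) = -1095625/14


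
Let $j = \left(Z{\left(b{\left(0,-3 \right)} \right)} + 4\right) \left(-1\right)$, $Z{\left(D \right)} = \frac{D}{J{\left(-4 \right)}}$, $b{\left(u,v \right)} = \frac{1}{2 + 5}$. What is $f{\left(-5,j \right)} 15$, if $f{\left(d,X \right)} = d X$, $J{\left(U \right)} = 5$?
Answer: $\frac{2115}{7} \approx 302.14$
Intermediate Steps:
$b{\left(u,v \right)} = \frac{1}{7}$
$Z{\left(D \right)} = \frac{D}{5}$
$j = - \frac{141}{35}$ ($j = \left(\frac{1}{5} \cdot \frac{1}{7} + 4\right) \left(-1\right) = \left(\frac{1}{35} + 4\right) \left(-1\right) = \frac{141}{35} \left(-1\right) = - \frac{141}{35} \approx -4.0286$)
$f{\left(d,X \right)} = X d$
$f{\left(-5,j \right)} 15 = \left(- \frac{141}{35}\right) \left(-5\right) 15 = \frac{141}{7} \cdot 15 = \frac{2115}{7}$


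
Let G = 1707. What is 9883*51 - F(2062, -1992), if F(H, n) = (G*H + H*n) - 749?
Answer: 1092452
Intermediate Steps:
F(H, n) = -749 + 1707*H + H*n (F(H, n) = (1707*H + H*n) - 749 = -749 + 1707*H + H*n)
9883*51 - F(2062, -1992) = 9883*51 - (-749 + 1707*2062 + 2062*(-1992)) = 504033 - (-749 + 3519834 - 4107504) = 504033 - 1*(-588419) = 504033 + 588419 = 1092452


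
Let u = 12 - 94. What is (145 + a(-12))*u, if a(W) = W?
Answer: -10906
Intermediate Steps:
u = -82
(145 + a(-12))*u = (145 - 12)*(-82) = 133*(-82) = -10906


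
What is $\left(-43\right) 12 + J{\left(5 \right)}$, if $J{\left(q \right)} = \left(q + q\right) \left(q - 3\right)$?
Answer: $-496$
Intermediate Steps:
$J{\left(q \right)} = 2 q \left(-3 + q\right)$
$\left(-43\right) 12 + J{\left(5 \right)} = \left(-43\right) 12 + 2 \cdot 5 \left(-3 + 5\right) = -516 + 2 \cdot 5 \cdot 2 = -516 + 20 = -496$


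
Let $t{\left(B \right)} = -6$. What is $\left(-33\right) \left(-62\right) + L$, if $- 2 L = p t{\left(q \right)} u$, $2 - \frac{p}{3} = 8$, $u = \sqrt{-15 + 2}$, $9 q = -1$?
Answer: $2046 - 54 i \sqrt{13} \approx 2046.0 - 194.7 i$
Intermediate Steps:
$q = - \frac{1}{9}$ ($q = \frac{1}{9} \left(-1\right) = - \frac{1}{9} \approx -0.11111$)
$u = i \sqrt{13}$ ($u = \sqrt{-13} = i \sqrt{13} \approx 3.6056 i$)
$p = -18$ ($p = 6 - 24 = -18$)
$L = - 54 i \sqrt{13}$ ($L = - \frac{\left(-18\right) \left(-6\right) i \sqrt{13}}{2} = - \frac{108 i \sqrt{13}}{2} = - 54 i \sqrt{13} \approx - 194.7 i$)
$\left(-33\right) \left(-62\right) + L = \left(-33\right) \left(-62\right) - 54 i \sqrt{13} = 2046 - 54 i \sqrt{13}$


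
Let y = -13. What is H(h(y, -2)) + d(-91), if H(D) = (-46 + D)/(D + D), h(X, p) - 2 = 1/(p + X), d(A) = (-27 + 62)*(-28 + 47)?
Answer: 37909/58 ≈ 653.60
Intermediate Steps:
d(A) = 665 (d(A) = 35*19 = 665)
h(X, p) = 2 + 1/(X + p) (h(X, p) = 2 + 1/(p + X) = 2 + 1/(X + p))
H(D) = (-46 + D)/(2*D) (H(D) = (-46 + D)/((2*D)) = (-46 + D)*(1/(2*D)) = (-46 + D)/(2*D))
H(h(y, -2)) + d(-91) = (-46 + (1 + 2*(-13) + 2*(-2))/(-13 - 2))/(2*(((1 + 2*(-13) + 2*(-2))/(-13 - 2)))) + 665 = (-46 + (1 - 26 - 4)/(-15))/(2*(((1 - 26 - 4)/(-15)))) + 665 = (-46 - 1/15*(-29))/(2*((-1/15*(-29)))) + 665 = (-46 + 29/15)/(2*(29/15)) + 665 = (½)*(15/29)*(-661/15) + 665 = -661/58 + 665 = 37909/58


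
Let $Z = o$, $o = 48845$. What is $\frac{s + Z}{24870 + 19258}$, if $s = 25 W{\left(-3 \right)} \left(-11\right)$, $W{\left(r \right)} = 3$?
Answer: $\frac{1715}{1576} \approx 1.0882$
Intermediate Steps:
$s = -825$ ($s = 25 \cdot 3 \left(-11\right) = 75 \left(-11\right) = -825$)
$Z = 48845$
$\frac{s + Z}{24870 + 19258} = \frac{-825 + 48845}{24870 + 19258} = \frac{48020}{44128} = 48020 \cdot \frac{1}{44128} = \frac{1715}{1576}$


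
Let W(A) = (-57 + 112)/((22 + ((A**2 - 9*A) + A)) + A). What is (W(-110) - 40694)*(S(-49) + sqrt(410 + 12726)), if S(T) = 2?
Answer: -47693363/586 - 47693363*sqrt(821)/293 ≈ -4.7454e+6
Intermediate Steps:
W(A) = 55/(22 + A**2 - 7*A) (W(A) = 55/((22 + (A**2 - 8*A)) + A) = 55/((22 + A**2 - 8*A) + A) = 55/(22 + A**2 - 7*A))
(W(-110) - 40694)*(S(-49) + sqrt(410 + 12726)) = (55/(22 + (-110)**2 - 7*(-110)) - 40694)*(2 + sqrt(410 + 12726)) = (55/(22 + 12100 + 770) - 40694)*(2 + sqrt(13136)) = (55/12892 - 40694)*(2 + 4*sqrt(821)) = (55*(1/12892) - 40694)*(2 + 4*sqrt(821)) = (5/1172 - 40694)*(2 + 4*sqrt(821)) = -47693363*(2 + 4*sqrt(821))/1172 = -47693363/586 - 47693363*sqrt(821)/293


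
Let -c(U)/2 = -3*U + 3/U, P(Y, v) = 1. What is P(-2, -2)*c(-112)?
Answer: -37629/56 ≈ -671.95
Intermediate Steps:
c(U) = -6/U + 6*U (c(U) = -2*(-3*U + 3/U) = -6/U + 6*U)
P(-2, -2)*c(-112) = 1*(-6/(-112) + 6*(-112)) = 1*(-6*(-1/112) - 672) = 1*(3/56 - 672) = 1*(-37629/56) = -37629/56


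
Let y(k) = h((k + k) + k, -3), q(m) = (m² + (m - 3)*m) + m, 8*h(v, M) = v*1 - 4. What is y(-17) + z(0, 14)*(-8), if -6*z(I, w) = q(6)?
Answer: 585/8 ≈ 73.125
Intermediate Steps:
h(v, M) = -½ + v/8 (h(v, M) = (v*1 - 4)/8 = (v - 4)/8 = (-4 + v)/8 = -½ + v/8)
q(m) = m + m² + m*(-3 + m) (q(m) = (m² + (-3 + m)*m) + m = (m² + m*(-3 + m)) + m = m + m² + m*(-3 + m))
z(I, w) = -10 (z(I, w) = -6*(-1 + 6)/3 = -6*5/3 = -⅙*60 = -10)
y(k) = -½ + 3*k/8 (y(k) = -½ + ((k + k) + k)/8 = -½ + (2*k + k)/8 = -½ + (3*k)/8 = -½ + 3*k/8)
y(-17) + z(0, 14)*(-8) = (-½ + (3/8)*(-17)) - 10*(-8) = (-½ - 51/8) + 80 = -55/8 + 80 = 585/8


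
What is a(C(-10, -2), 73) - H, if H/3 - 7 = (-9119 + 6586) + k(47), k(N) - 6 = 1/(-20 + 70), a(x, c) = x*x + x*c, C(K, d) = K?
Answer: 346497/50 ≈ 6929.9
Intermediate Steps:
a(x, c) = x**2 + c*x
k(N) = 301/50 (k(N) = 6 + 1/(-20 + 70) = 6 + 1/50 = 301/50)
H = -377997/50 (H = 21 + 3*((-9119 + 6586) + 301/50) = 21 + 3*(-2533 + 301/50) = 21 + 3*(-126349/50) = 21 - 379047/50 = -377997/50 ≈ -7559.9)
a(C(-10, -2), 73) - H = -10*(73 - 10) - 1*(-377997/50) = -10*63 + 377997/50 = -630 + 377997/50 = 346497/50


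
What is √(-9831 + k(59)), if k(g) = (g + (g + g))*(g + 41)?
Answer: √7869 ≈ 88.707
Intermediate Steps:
k(g) = 3*g*(41 + g) (k(g) = (g + 2*g)*(41 + g) = (3*g)*(41 + g) = 3*g*(41 + g))
√(-9831 + k(59)) = √(-9831 + 3*59*(41 + 59)) = √(-9831 + 3*59*100) = √(-9831 + 17700) = √7869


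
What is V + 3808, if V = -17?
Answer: 3791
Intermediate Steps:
V + 3808 = -17 + 3808 = 3791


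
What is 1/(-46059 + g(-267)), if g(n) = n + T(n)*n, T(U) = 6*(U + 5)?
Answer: 1/373398 ≈ 2.6781e-6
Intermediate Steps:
T(U) = 30 + 6*U (T(U) = 6*(5 + U) = 30 + 6*U)
g(n) = n + n*(30 + 6*n) (g(n) = n + (30 + 6*n)*n = n + n*(30 + 6*n))
1/(-46059 + g(-267)) = 1/(-46059 - 267*(31 + 6*(-267))) = 1/(-46059 - 267*(31 - 1602)) = 1/(-46059 - 267*(-1571)) = 1/(-46059 + 419457) = 1/373398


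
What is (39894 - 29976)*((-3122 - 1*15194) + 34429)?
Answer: 159808734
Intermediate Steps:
(39894 - 29976)*((-3122 - 1*15194) + 34429) = 9918*((-3122 - 15194) + 34429) = 9918*(-18316 + 34429) = 9918*16113 = 159808734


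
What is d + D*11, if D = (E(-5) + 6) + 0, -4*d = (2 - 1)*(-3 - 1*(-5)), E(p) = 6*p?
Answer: -529/2 ≈ -264.50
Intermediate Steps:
d = -1/2 (d = -(2 - 1)*(-3 - 1*(-5))/4 = -(-3 + 5)/4 = -2/4 = -1/4*2 = -1/2 ≈ -0.50000)
D = -24 (D = (6*(-5) + 6) + 0 = (-30 + 6) + 0 = -24 + 0 = -24)
d + D*11 = -1/2 - 24*11 = -1/2 - 264 = -529/2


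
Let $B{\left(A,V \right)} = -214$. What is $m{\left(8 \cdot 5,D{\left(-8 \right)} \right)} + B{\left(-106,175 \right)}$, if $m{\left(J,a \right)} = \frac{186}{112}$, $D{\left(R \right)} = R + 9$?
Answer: $- \frac{11891}{56} \approx -212.34$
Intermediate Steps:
$D{\left(R \right)} = 9 + R$
$m{\left(J,a \right)} = \frac{93}{56}$ ($m{\left(J,a \right)} = 186 \cdot \frac{1}{112} = \frac{93}{56}$)
$m{\left(8 \cdot 5,D{\left(-8 \right)} \right)} + B{\left(-106,175 \right)} = \frac{93}{56} - 214 = - \frac{11891}{56}$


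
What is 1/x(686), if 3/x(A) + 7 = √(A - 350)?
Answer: -7/3 + 4*√21/3 ≈ 3.7768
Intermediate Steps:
x(A) = 3/(-7 + √(-350 + A)) (x(A) = 3/(-7 + √(A - 350)) = 3/(-7 + √(-350 + A)))
1/x(686) = 1/(3/(-7 + √(-350 + 686))) = 1/(3/(-7 + √336)) = 1/(3/(-7 + 4*√21)) = -7/3 + 4*√21/3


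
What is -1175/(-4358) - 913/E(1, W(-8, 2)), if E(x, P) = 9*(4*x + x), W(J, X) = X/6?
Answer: -3925979/196110 ≈ -20.019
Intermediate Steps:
W(J, X) = X/6 (W(J, X) = X*(⅙) = X/6)
E(x, P) = 45*x (E(x, P) = 9*(5*x) = 45*x)
-1175/(-4358) - 913/E(1, W(-8, 2)) = -1175/(-4358) - 913/(45*1) = -1175*(-1/4358) - 913/45 = 1175/4358 - 913*1/45 = 1175/4358 - 913/45 = -3925979/196110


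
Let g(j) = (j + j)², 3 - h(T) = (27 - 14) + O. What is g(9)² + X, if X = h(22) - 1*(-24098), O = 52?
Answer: 129012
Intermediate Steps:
h(T) = -62 (h(T) = 3 - ((27 - 14) + 52) = 3 - (13 + 52) = 3 - 1*65 = 3 - 65 = -62)
g(j) = 4*j² (g(j) = (2*j)² = 4*j²)
X = 24036 (X = -62 - 1*(-24098) = -62 + 24098 = 24036)
g(9)² + X = (4*9²)² + 24036 = (4*81)² + 24036 = 324² + 24036 = 104976 + 24036 = 129012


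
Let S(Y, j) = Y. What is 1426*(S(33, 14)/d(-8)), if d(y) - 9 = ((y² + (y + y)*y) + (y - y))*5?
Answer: 15686/323 ≈ 48.563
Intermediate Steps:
d(y) = 9 + 15*y² (d(y) = 9 + ((y² + (y + y)*y) + (y - y))*5 = 9 + ((y² + (2*y)*y) + 0)*5 = 9 + ((y² + 2*y²) + 0)*5 = 9 + (3*y² + 0)*5 = 9 + (3*y²)*5 = 9 + 15*y²)
1426*(S(33, 14)/d(-8)) = 1426*(33/(9 + 15*(-8)²)) = 1426*(33/(9 + 15*64)) = 1426*(33/(9 + 960)) = 1426*(33/969) = 1426*(33*(1/969)) = 1426*(11/323) = 15686/323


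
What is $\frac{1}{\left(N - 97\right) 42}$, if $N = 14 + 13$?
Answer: $- \frac{1}{2940} \approx -0.00034014$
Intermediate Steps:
$N = 27$
$\frac{1}{\left(N - 97\right) 42} = \frac{1}{\left(27 - 97\right) 42} = \frac{1}{\left(-70\right) 42} = \frac{1}{-2940} = - \frac{1}{2940}$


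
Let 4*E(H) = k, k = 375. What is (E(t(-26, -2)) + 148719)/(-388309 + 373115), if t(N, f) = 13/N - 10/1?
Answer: -595251/60776 ≈ -9.7942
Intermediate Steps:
t(N, f) = -10 + 13/N (t(N, f) = 13/N - 10*1 = 13/N - 10 = -10 + 13/N)
E(H) = 375/4 (E(H) = (¼)*375 = 375/4)
(E(t(-26, -2)) + 148719)/(-388309 + 373115) = (375/4 + 148719)/(-388309 + 373115) = (595251/4)/(-15194) = (595251/4)*(-1/15194) = -595251/60776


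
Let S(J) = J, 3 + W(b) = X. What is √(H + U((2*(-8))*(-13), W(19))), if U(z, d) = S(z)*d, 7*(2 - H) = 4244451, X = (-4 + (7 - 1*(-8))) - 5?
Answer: I*√29680483/7 ≈ 778.28*I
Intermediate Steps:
X = 6 (X = (-4 + (7 + 8)) - 5 = (-4 + 15) - 5 = 11 - 5 = 6)
W(b) = 3 (W(b) = -3 + 6 = 3)
H = -4244437/7 (H = 2 - ⅐*4244451 = 2 - 4244451/7 = -4244437/7 ≈ -6.0635e+5)
U(z, d) = d*z (U(z, d) = z*d = d*z)
√(H + U((2*(-8))*(-13), W(19))) = √(-4244437/7 + 3*((2*(-8))*(-13))) = √(-4244437/7 + 3*(-16*(-13))) = √(-4244437/7 + 3*208) = √(-4244437/7 + 624) = √(-4240069/7) = I*√29680483/7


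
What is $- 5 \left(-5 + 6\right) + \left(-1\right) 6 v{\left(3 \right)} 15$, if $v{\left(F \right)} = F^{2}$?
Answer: $-815$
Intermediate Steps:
$- 5 \left(-5 + 6\right) + \left(-1\right) 6 v{\left(3 \right)} 15 = - 5 \left(-5 + 6\right) + \left(-1\right) 6 \cdot 3^{2} \cdot 15 = \left(-5\right) 1 + \left(-6\right) 9 \cdot 15 = -5 - 810 = -815$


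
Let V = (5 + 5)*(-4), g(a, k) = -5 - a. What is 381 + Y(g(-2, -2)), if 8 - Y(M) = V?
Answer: 429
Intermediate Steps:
V = -40 (V = 10*(-4) = -40)
Y(M) = 48 (Y(M) = 8 - 1*(-40) = 8 + 40 = 48)
381 + Y(g(-2, -2)) = 381 + 48 = 429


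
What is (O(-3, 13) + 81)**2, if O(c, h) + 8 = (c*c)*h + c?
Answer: 34969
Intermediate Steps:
O(c, h) = -8 + c + h*c**2 (O(c, h) = -8 + ((c*c)*h + c) = -8 + (c**2*h + c) = -8 + (h*c**2 + c) = -8 + (c + h*c**2) = -8 + c + h*c**2)
(O(-3, 13) + 81)**2 = ((-8 - 3 + 13*(-3)**2) + 81)**2 = ((-8 - 3 + 13*9) + 81)**2 = ((-8 - 3 + 117) + 81)**2 = (106 + 81)**2 = 187**2 = 34969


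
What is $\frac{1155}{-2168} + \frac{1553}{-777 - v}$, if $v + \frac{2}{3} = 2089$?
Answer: $- \frac{5007273}{4659032} \approx -1.0747$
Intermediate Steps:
$v = \frac{6265}{3}$ ($v = - \frac{2}{3} + 2089 = \frac{6265}{3} \approx 2088.3$)
$\frac{1155}{-2168} + \frac{1553}{-777 - v} = \frac{1155}{-2168} + \frac{1553}{-777 - \frac{6265}{3}} = 1155 \left(- \frac{1}{2168}\right) + \frac{1553}{-777 - \frac{6265}{3}} = - \frac{1155}{2168} + \frac{1553}{- \frac{8596}{3}} = - \frac{1155}{2168} + 1553 \left(- \frac{3}{8596}\right) = - \frac{1155}{2168} - \frac{4659}{8596} = - \frac{5007273}{4659032}$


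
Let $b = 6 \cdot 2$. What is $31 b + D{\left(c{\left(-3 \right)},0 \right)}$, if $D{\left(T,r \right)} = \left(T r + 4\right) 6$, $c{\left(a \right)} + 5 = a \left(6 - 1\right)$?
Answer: $396$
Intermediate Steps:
$c{\left(a \right)} = -5 + 5 a$ ($c{\left(a \right)} = -5 + a \left(6 - 1\right) = -5 + a 5 = -5 + 5 a$)
$D{\left(T,r \right)} = 24 + 6 T r$ ($D{\left(T,r \right)} = \left(4 + T r\right) 6 = 24 + 6 T r$)
$b = 12$
$31 b + D{\left(c{\left(-3 \right)},0 \right)} = 31 \cdot 12 + \left(24 + 6 \left(-5 + 5 \left(-3\right)\right) 0\right) = 372 + \left(24 + 6 \left(-5 - 15\right) 0\right) = 372 + \left(24 + 6 \left(-20\right) 0\right) = 372 + \left(24 + 0\right) = 372 + 24 = 396$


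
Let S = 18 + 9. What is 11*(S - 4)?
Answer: 253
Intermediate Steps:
S = 27
11*(S - 4) = 11*(27 - 4) = 11*23 = 253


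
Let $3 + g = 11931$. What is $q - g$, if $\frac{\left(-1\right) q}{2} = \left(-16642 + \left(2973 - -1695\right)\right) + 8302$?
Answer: $-4584$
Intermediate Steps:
$g = 11928$ ($g = -3 + 11931 = 11928$)
$q = 7344$ ($q = - 2 \left(\left(-16642 + \left(2973 - -1695\right)\right) + 8302\right) = - 2 \left(\left(-16642 + \left(2973 + 1695\right)\right) + 8302\right) = - 2 \left(\left(-16642 + 4668\right) + 8302\right) = - 2 \left(-11974 + 8302\right) = \left(-2\right) \left(-3672\right) = 7344$)
$q - g = 7344 - 11928 = -4584$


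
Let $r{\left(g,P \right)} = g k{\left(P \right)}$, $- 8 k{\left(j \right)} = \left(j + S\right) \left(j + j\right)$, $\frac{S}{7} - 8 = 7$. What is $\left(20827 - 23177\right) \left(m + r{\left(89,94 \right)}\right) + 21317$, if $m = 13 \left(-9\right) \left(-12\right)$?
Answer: $974811892$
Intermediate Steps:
$S = 105$ ($S = 56 + 7 \cdot 7 = 56 + 49 = 105$)
$k{\left(j \right)} = - \frac{j \left(105 + j\right)}{4}$ ($k{\left(j \right)} = - \frac{\left(j + 105\right) \left(j + j\right)}{8} = - \frac{\left(105 + j\right) 2 j}{8} = - \frac{2 j \left(105 + j\right)}{8} = - \frac{j \left(105 + j\right)}{4}$)
$m = 1404$ ($m = \left(-117\right) \left(-12\right) = 1404$)
$r{\left(g,P \right)} = - \frac{P g \left(105 + P\right)}{4}$ ($r{\left(g,P \right)} = g \left(- \frac{P \left(105 + P\right)}{4}\right) = - \frac{P g \left(105 + P\right)}{4}$)
$\left(20827 - 23177\right) \left(m + r{\left(89,94 \right)}\right) + 21317 = \left(20827 - 23177\right) \left(1404 - \frac{47}{2} \cdot 89 \left(105 + 94\right)\right) + 21317 = - 2350 \left(1404 - \frac{47}{2} \cdot 89 \cdot 199\right) + 21317 = - 2350 \left(1404 - \frac{832417}{2}\right) + 21317 = \left(-2350\right) \left(- \frac{829609}{2}\right) + 21317 = 974790575 + 21317 = 974811892$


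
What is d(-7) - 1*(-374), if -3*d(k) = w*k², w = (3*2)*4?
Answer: -18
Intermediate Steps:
w = 24 (w = 6*4 = 24)
d(k) = -8*k²
d(-7) - 1*(-374) = -8*(-7)² - 1*(-374) = -8*49 + 374 = -392 + 374 = -18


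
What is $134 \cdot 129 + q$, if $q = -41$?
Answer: $17245$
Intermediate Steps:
$134 \cdot 129 + q = 134 \cdot 129 - 41 = 17286 - 41 = 17245$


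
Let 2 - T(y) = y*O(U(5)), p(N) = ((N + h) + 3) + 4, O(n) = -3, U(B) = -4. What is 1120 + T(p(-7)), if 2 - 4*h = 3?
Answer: 4485/4 ≈ 1121.3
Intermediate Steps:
h = -¼ (h = ½ - ¼*3 = ½ - ¾ = -¼ ≈ -0.25000)
p(N) = 27/4 + N (p(N) = ((N - ¼) + 3) + 4 = ((-¼ + N) + 3) + 4 = (11/4 + N) + 4 = 27/4 + N)
T(y) = 2 + 3*y (T(y) = 2 - y*(-3) = 2 - (-3)*y = 2 + 3*y)
1120 + T(p(-7)) = 1120 + (2 + 3*(27/4 - 7)) = 1120 + (2 + 3*(-¼)) = 1120 + (2 - ¾) = 1120 + 5/4 = 4485/4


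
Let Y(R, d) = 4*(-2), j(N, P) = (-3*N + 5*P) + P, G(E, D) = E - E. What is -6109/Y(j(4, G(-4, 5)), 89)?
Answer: 6109/8 ≈ 763.63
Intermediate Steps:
G(E, D) = 0
j(N, P) = -3*N + 6*P
Y(R, d) = -8
-6109/Y(j(4, G(-4, 5)), 89) = -6109/(-8) = -6109*(-1)/8 = -1*(-6109/8) = 6109/8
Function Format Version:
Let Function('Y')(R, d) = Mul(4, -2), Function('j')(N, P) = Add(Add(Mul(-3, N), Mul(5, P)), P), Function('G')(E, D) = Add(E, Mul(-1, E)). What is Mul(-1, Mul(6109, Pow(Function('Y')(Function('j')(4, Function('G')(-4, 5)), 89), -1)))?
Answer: Rational(6109, 8) ≈ 763.63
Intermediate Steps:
Function('G')(E, D) = 0
Function('j')(N, P) = Add(Mul(-3, N), Mul(6, P))
Function('Y')(R, d) = -8
Mul(-1, Mul(6109, Pow(Function('Y')(Function('j')(4, Function('G')(-4, 5)), 89), -1))) = Mul(-1, Mul(6109, Pow(-8, -1))) = Mul(-1, Mul(6109, Rational(-1, 8))) = Mul(-1, Rational(-6109, 8)) = Rational(6109, 8)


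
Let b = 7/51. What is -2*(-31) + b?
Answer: 3169/51 ≈ 62.137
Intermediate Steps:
b = 7/51 (b = 7*(1/51) = 7/51 ≈ 0.13725)
-2*(-31) + b = -2*(-31) + 7/51 = 62 + 7/51 = 3169/51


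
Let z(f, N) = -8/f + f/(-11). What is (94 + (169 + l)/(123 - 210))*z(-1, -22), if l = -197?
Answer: 66394/87 ≈ 763.15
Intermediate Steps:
z(f, N) = -8/f - f/11 (z(f, N) = -8/f + f*(-1/11) = -8/f - f/11)
(94 + (169 + l)/(123 - 210))*z(-1, -22) = (94 + (169 - 197)/(123 - 210))*(-8/(-1) - 1/11*(-1)) = (94 - 28/(-87))*(-8*(-1) + 1/11) = (94 - 28*(-1/87))*(8 + 1/11) = (94 + 28/87)*(89/11) = (8206/87)*(89/11) = 66394/87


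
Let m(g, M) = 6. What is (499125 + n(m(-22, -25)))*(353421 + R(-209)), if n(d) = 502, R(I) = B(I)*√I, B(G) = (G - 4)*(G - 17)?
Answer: 176578673967 + 24051044526*I*√209 ≈ 1.7658e+11 + 3.477e+11*I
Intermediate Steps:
B(G) = (-17 + G)*(-4 + G) (B(G) = (-4 + G)*(-17 + G) = (-17 + G)*(-4 + G))
R(I) = √I*(68 + I² - 21*I) (R(I) = (68 + I² - 21*I)*√I = √I*(68 + I² - 21*I))
(499125 + n(m(-22, -25)))*(353421 + R(-209)) = (499125 + 502)*(353421 + √(-209)*(68 + (-209)² - 21*(-209))) = 499627*(353421 + (I*√209)*(68 + 43681 + 4389)) = 499627*(353421 + (I*√209)*48138) = 499627*(353421 + 48138*I*√209) = 176578673967 + 24051044526*I*√209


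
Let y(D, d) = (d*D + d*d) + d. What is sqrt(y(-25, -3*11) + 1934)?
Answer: sqrt(3815) ≈ 61.766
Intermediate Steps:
y(D, d) = d + d**2 + D*d (y(D, d) = (D*d + d**2) + d = (d**2 + D*d) + d = d + d**2 + D*d)
sqrt(y(-25, -3*11) + 1934) = sqrt((-3*11)*(1 - 25 - 3*11) + 1934) = sqrt(-33*(1 - 25 - 33) + 1934) = sqrt(-33*(-57) + 1934) = sqrt(1881 + 1934) = sqrt(3815)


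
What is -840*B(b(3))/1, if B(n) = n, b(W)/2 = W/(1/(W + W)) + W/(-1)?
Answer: -25200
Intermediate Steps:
b(W) = -2*W + 4*W**2 (b(W) = 2*(W/(1/(W + W)) + W/(-1)) = 2*(W/(1/(2*W)) + W*(-1)) = 2*(W/((1/(2*W))) - W) = 2*(W*(2*W) - W) = 2*(2*W**2 - W) = 2*(-W + 2*W**2) = -2*W + 4*W**2)
-840*B(b(3))/1 = -840*2*3*(-1 + 2*3)/1 = -840*2*3*(-1 + 6) = -840*2*3*5 = -25200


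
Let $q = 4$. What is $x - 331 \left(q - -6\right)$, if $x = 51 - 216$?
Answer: $-3475$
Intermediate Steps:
$x = -165$
$x - 331 \left(q - -6\right) = -165 - 331 \left(4 - -6\right) = -165 - 331 \left(4 + 6\right) = -165 - 3310 = -3475$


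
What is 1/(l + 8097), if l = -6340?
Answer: 1/1757 ≈ 0.00056915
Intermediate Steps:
1/(l + 8097) = 1/(-6340 + 8097) = 1/1757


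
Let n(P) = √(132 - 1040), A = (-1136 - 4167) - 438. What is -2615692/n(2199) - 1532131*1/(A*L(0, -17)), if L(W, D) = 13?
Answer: 1532131/74633 + 1307846*I*√227/227 ≈ 20.529 + 86805.0*I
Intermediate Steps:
A = -5741 (A = -5303 - 438 = -5741)
n(P) = 2*I*√227 (n(P) = √(-908) = 2*I*√227)
-2615692/n(2199) - 1532131*1/(A*L(0, -17)) = -2615692*(-I*√227/454) - 1532131/(13*(-5741)) = -(-1307846)*I*√227/227 - 1532131/(-74633) = 1307846*I*√227/227 - 1532131*(-1/74633) = 1307846*I*√227/227 + 1532131/74633 = 1532131/74633 + 1307846*I*√227/227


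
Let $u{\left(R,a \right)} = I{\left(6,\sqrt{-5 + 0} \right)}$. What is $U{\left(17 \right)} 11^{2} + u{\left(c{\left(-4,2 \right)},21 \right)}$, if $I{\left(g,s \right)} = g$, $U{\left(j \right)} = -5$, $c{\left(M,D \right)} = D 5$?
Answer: $-599$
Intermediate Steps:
$c{\left(M,D \right)} = 5 D$
$u{\left(R,a \right)} = 6$
$U{\left(17 \right)} 11^{2} + u{\left(c{\left(-4,2 \right)},21 \right)} = - 5 \cdot 11^{2} + 6 = \left(-5\right) 121 + 6 = -605 + 6 = -599$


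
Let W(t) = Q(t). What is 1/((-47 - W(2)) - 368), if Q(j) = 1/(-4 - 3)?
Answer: -7/2904 ≈ -0.0024105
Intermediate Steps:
Q(j) = -1/7 (Q(j) = 1/(-7) = -1/7)
W(t) = -1/7
1/((-47 - W(2)) - 368) = 1/((-47 - 1*(-1/7)) - 368) = 1/((-47 + 1/7) - 368) = 1/(-328/7 - 368) = 1/(-2904/7) = -7/2904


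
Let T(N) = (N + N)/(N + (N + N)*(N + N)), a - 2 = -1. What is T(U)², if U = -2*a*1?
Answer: 4/49 ≈ 0.081633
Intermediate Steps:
a = 1 (a = 2 - 1 = 1)
U = -2 (U = -2*1*1 = -2*1 = -2)
T(N) = 2*N/(N + 4*N²) (T(N) = (2*N)/(N + (2*N)*(2*N)) = (2*N)/(N + 4*N²) = 2*N/(N + 4*N²))
T(U)² = (2/(1 + 4*(-2)))² = (2/(1 - 8))² = (2/(-7))² = (2*(-⅐))² = (-2/7)² = 4/49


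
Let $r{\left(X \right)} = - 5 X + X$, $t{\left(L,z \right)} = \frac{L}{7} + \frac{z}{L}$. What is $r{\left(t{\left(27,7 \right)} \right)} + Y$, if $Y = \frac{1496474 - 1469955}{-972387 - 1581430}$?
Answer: $- \frac{1136070085}{68953059} \approx -16.476$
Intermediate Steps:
$t{\left(L,z \right)} = \frac{L}{7} + \frac{z}{L}$ ($t{\left(L,z \right)} = L \frac{1}{7} + \frac{z}{L} = \frac{L}{7} + \frac{z}{L}$)
$r{\left(X \right)} = - 4 X$
$Y = - \frac{26519}{2553817}$ ($Y = \frac{26519}{-2553817} = 26519 \left(- \frac{1}{2553817}\right) = - \frac{26519}{2553817} \approx -0.010384$)
$r{\left(t{\left(27,7 \right)} \right)} + Y = - 4 \left(\frac{1}{7} \cdot 27 + \frac{7}{27}\right) - \frac{26519}{2553817} = - 4 \left(\frac{27}{7} + 7 \cdot \frac{1}{27}\right) - \frac{26519}{2553817} = - 4 \left(\frac{27}{7} + \frac{7}{27}\right) - \frac{26519}{2553817} = \left(-4\right) \frac{778}{189} - \frac{26519}{2553817} = - \frac{3112}{189} - \frac{26519}{2553817} = - \frac{1136070085}{68953059}$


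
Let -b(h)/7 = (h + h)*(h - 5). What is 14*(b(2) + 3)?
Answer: 1218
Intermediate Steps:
b(h) = -14*h*(-5 + h) (b(h) = -7*(h + h)*(h - 5) = -7*2*h*(-5 + h) = -14*h*(-5 + h))
14*(b(2) + 3) = 14*(14*2*(5 - 1*2) + 3) = 14*(14*2*(5 - 2) + 3) = 14*(14*2*3 + 3) = 14*(84 + 3) = 14*87 = 1218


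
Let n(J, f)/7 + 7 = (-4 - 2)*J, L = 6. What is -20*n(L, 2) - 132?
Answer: 5888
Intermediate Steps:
n(J, f) = -49 - 42*J (n(J, f) = -49 + 7*((-4 - 2)*J) = -49 + 7*(-6*J) = -49 - 42*J)
-20*n(L, 2) - 132 = -20*(-49 - 42*6) - 132 = -20*(-49 - 252) - 132 = -20*(-301) - 132 = 6020 - 132 = 5888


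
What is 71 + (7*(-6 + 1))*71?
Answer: -2414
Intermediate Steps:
71 + (7*(-6 + 1))*71 = 71 + (7*(-5))*71 = 71 - 35*71 = 71 - 2485 = -2414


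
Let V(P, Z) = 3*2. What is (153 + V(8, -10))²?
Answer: 25281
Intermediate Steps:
V(P, Z) = 6
(153 + V(8, -10))² = (153 + 6)² = 159² = 25281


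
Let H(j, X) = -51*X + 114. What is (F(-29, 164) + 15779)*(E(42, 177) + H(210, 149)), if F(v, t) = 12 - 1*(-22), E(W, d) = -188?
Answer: -121333149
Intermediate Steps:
F(v, t) = 34 (F(v, t) = 12 + 22 = 34)
H(j, X) = 114 - 51*X
(F(-29, 164) + 15779)*(E(42, 177) + H(210, 149)) = (34 + 15779)*(-188 + (114 - 51*149)) = 15813*(-188 + (114 - 7599)) = 15813*(-188 - 7485) = 15813*(-7673) = -121333149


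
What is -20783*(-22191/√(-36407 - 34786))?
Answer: -153731851*I*√71193/23731 ≈ -1.7285e+6*I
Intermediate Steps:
-20783*(-22191/√(-36407 - 34786)) = -20783*7397*I*√71193/23731 = -153731851*I*√71193/23731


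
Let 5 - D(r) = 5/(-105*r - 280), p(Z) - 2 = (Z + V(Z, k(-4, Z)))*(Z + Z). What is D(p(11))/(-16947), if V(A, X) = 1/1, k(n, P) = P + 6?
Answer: -28211/95614974 ≈ -0.00029505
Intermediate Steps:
k(n, P) = 6 + P
V(A, X) = 1
p(Z) = 2 + 2*Z*(1 + Z) (p(Z) = 2 + (Z + 1)*(Z + Z) = 2 + (1 + Z)*(2*Z) = 2 + 2*Z*(1 + Z))
D(r) = 5 - 5/(-280 - 105*r) (D(r) = 5 - 5/(-105*r - 280) = 5 - 5/(-280 - 105*r))
D(p(11))/(-16947) = ((281 + 105*(2 + 2*11 + 2*11²))/(7*(8 + 3*(2 + 2*11 + 2*11²))))/(-16947) = ((281 + 105*(2 + 22 + 2*121))/(7*(8 + 3*(2 + 22 + 2*121))))*(-1/16947) = ((281 + 105*(2 + 22 + 242))/(7*(8 + 3*(2 + 22 + 242))))*(-1/16947) = ((281 + 105*266)/(7*(8 + 3*266)))*(-1/16947) = ((281 + 27930)/(7*(8 + 798)))*(-1/16947) = ((⅐)*28211/806)*(-1/16947) = ((⅐)*(1/806)*28211)*(-1/16947) = (28211/5642)*(-1/16947) = -28211/95614974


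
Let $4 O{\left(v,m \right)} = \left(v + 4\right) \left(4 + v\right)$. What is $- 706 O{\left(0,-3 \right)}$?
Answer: $-2824$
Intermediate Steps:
$O{\left(v,m \right)} = \frac{\left(4 + v\right)^{2}}{4}$ ($O{\left(v,m \right)} = \frac{\left(v + 4\right) \left(4 + v\right)}{4} = \frac{\left(4 + v\right) \left(4 + v\right)}{4} = \frac{\left(4 + v\right)^{2}}{4}$)
$- 706 O{\left(0,-3 \right)} = - 706 \frac{\left(4 + 0\right)^{2}}{4} = - 706 \frac{4^{2}}{4} = - 706 \cdot \frac{1}{4} \cdot 16 = \left(-706\right) 4 = -2824$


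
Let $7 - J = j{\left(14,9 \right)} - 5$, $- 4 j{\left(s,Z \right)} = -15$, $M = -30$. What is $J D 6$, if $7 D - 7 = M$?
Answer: $- \frac{2277}{14} \approx -162.64$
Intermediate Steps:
$j{\left(s,Z \right)} = \frac{15}{4}$ ($j{\left(s,Z \right)} = \left(- \frac{1}{4}\right) \left(-15\right) = \frac{15}{4}$)
$D = - \frac{23}{7}$ ($D = 1 + \frac{1}{7} \left(-30\right) = 1 - \frac{30}{7} = - \frac{23}{7} \approx -3.2857$)
$J = \frac{33}{4}$ ($J = 7 - \left(\frac{15}{4} - 5\right) = 7 - - \frac{5}{4} = 7 + \frac{5}{4} = \frac{33}{4} \approx 8.25$)
$J D 6 = \frac{33 \left(\left(- \frac{23}{7}\right) 6\right)}{4} = \frac{33}{4} \left(- \frac{138}{7}\right) = - \frac{2277}{14}$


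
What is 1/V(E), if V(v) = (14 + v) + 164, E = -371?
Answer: -1/193 ≈ -0.0051813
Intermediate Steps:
V(v) = 178 + v
1/V(E) = 1/(178 - 371) = 1/(-193) = -1/193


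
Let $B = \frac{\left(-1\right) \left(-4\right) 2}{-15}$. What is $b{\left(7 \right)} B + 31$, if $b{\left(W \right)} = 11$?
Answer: $\frac{377}{15} \approx 25.133$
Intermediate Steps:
$B = - \frac{8}{15}$ ($B = 4 \cdot 2 \left(- \frac{1}{15}\right) = 8 \left(- \frac{1}{15}\right) = - \frac{8}{15} \approx -0.53333$)
$b{\left(7 \right)} B + 31 = 11 \left(- \frac{8}{15}\right) + 31 = - \frac{88}{15} + 31 = \frac{377}{15}$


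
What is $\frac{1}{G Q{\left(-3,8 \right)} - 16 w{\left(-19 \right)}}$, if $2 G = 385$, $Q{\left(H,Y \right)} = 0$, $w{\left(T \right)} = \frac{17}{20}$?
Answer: $- \frac{5}{68} \approx -0.073529$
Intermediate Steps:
$w{\left(T \right)} = \frac{17}{20}$ ($w{\left(T \right)} = 17 \cdot \frac{1}{20} = \frac{17}{20}$)
$G = \frac{385}{2}$ ($G = \frac{1}{2} \cdot 385 = \frac{385}{2} \approx 192.5$)
$\frac{1}{G Q{\left(-3,8 \right)} - 16 w{\left(-19 \right)}} = \frac{1}{\frac{385}{2} \cdot 0 - \frac{68}{5}} = \frac{1}{0 - \frac{68}{5}} = \frac{1}{- \frac{68}{5}} = - \frac{5}{68}$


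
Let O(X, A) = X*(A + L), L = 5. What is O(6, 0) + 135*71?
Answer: 9615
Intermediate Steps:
O(X, A) = X*(5 + A) (O(X, A) = X*(A + 5) = X*(5 + A))
O(6, 0) + 135*71 = 6*(5 + 0) + 135*71 = 6*5 + 9585 = 30 + 9585 = 9615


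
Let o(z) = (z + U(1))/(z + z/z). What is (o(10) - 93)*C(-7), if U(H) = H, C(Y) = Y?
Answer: 644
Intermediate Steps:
o(z) = 1 (o(z) = (z + 1)/(z + z/z) = (1 + z)/(z + 1) = (1 + z)/(1 + z) = 1)
(o(10) - 93)*C(-7) = (1 - 93)*(-7) = -92*(-7) = 644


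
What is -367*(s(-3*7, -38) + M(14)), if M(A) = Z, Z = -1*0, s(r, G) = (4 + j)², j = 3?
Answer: -17983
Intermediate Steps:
s(r, G) = 49 (s(r, G) = (4 + 3)² = 7² = 49)
Z = 0
M(A) = 0
-367*(s(-3*7, -38) + M(14)) = -367*(49 + 0) = -367*49 = -17983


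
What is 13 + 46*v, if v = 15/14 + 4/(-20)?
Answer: 1858/35 ≈ 53.086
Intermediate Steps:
v = 61/70 (v = 15*(1/14) + 4*(-1/20) = 15/14 - ⅕ = 61/70 ≈ 0.87143)
13 + 46*v = 13 + 46*(61/70) = 13 + 1403/35 = 1858/35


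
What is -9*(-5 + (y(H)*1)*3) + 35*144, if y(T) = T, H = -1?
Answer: 5112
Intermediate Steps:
-9*(-5 + (y(H)*1)*3) + 35*144 = -9*(-5 - 1*1*3) + 35*144 = -9*(-5 - 1*3) + 5040 = -9*(-5 - 3) + 5040 = -9*(-8) + 5040 = 72 + 5040 = 5112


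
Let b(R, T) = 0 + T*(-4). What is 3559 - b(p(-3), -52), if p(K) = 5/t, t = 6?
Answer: 3351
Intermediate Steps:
p(K) = ⅚ (p(K) = 5/6 = 5*(⅙) = ⅚)
b(R, T) = -4*T (b(R, T) = 0 - 4*T = -4*T)
3559 - b(p(-3), -52) = 3559 - (-4)*(-52) = 3559 - 1*208 = 3559 - 208 = 3351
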